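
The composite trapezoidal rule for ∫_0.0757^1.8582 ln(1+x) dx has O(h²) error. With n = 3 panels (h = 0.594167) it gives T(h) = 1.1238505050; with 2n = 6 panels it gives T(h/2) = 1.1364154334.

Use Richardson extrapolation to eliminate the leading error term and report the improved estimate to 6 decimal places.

1.140604

r = 2, so 2^r = 4.
4 × 1.1364154334 = 4.5456617336; subtract 1.1238505050 → 3.4218112286
R = 3.4218112286/3 = 1.1406037429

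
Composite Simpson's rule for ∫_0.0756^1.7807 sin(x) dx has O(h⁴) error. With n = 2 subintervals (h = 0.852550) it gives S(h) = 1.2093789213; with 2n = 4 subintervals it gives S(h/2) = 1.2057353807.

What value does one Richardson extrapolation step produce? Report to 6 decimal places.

1.205492

Error is O(h^4); halving h shrinks it by 2^4 = 16.
Difference of the inputs: 1.2057353807 − 1.2093789213 = -0.0036435406
Divide by 2^4 − 1 = 15: (-0.0036435406)/15 = -0.0002429027
R = A(h/2) + (A(h/2) − A(h))/15 = 1.2057353807 − 0.0002429027 = 1.2054924780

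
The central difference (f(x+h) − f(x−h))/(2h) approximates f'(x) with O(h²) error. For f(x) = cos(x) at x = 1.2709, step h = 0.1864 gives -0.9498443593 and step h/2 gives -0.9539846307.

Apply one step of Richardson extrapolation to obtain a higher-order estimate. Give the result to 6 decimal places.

Error is O(h^2); halving h shrinks it by 2^2 = 4.
Weighted: (-3.8159385228) − (-0.9498443593) = -2.8660941635
(4 × (-0.9539846307) − (-0.9498443593))/(4 − 1) = -0.9553647212

-0.955365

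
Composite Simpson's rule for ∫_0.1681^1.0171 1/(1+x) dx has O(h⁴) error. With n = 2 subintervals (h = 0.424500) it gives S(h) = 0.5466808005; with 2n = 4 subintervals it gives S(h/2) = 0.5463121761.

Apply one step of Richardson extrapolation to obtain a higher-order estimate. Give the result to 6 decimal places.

0.546288

With r = 4 the leading error scales as h^4, so the weight is 2^4 = 16.
16 × 0.5463121761 − 0.5466808005 = 8.1943140171
Divide by 2^4 − 1 = 15.
Result: 0.5462876011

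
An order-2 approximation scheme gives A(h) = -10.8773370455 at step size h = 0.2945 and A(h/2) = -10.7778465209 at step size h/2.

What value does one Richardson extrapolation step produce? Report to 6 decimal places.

Method order is 2; weight 2^2 = 4.
2^2×A(h/2) = -43.1113860836; minus A(h) gives -32.2340490381.
Denominator 4 − 1 = 3.
R = (-32.2340490381)/3 = -10.7446830127

-10.744683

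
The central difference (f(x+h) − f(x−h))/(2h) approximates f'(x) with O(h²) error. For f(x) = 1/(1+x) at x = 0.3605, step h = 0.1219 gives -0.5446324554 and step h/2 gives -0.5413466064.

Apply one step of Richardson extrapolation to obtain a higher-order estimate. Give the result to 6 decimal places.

r = 2, so 2^r = 4.
4×(-0.5413466064) = -2.1653864256; (-2.1653864256) − (-0.5446324554) = -1.6207539702
Extrapolated: (-1.6207539702) / 3 = -0.5402513234

-0.540251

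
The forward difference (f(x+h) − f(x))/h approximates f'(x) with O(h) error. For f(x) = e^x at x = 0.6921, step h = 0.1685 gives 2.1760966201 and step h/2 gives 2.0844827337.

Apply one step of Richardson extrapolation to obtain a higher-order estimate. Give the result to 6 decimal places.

1.992869

The method has order 1: 2^1 = 2.
2·2.0844827337 − 2.1760966201 = 1.9928688473
Extrapolated: 1.9928688473 / 1 = 1.9928688473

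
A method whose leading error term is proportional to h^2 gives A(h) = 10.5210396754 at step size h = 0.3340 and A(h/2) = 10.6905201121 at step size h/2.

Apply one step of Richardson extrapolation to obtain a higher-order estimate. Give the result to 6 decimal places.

10.747014

Error is O(h^2); halving h shrinks it by 2^2 = 4.
4·10.6905201121 − 10.5210396754 = 32.2410407730
Divide by 2^2 − 1 = 3.
Extrapolated: 32.2410407730 / 3 = 10.7470135910
Correction |R − A(h/2)| = 5.649e-02; gap |A(h/2) − A(h)| = 1.695e-01.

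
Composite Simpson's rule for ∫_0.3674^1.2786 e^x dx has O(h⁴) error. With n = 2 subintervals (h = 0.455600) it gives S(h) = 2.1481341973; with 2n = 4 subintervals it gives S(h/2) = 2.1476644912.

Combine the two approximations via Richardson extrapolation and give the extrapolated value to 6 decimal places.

2.147633

Leading term ∝ h^4; use weight 16 = 2^4.
Difference of the inputs: 2.1476644912 − 2.1481341973 = -0.0004697061
Divide by 2^4 − 1 = 15: (-0.0004697061)/15 = -0.0000313137
R = A(h/2) + (A(h/2) − A(h))/15 = 2.1476644912 − 0.0000313137 = 2.1476331775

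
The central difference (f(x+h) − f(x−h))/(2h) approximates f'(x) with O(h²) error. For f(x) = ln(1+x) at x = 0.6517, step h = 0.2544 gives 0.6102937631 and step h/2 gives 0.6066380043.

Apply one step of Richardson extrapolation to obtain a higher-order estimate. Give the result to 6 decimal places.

Leading term ∝ h^2; use weight 4 = 2^2.
4*0.6066380043 − 0.6102937631 = 1.8162582541
Divide by 2^2 − 1 = 3.
Extrapolated: 1.8162582541 / 3 = 0.6054194180

0.605419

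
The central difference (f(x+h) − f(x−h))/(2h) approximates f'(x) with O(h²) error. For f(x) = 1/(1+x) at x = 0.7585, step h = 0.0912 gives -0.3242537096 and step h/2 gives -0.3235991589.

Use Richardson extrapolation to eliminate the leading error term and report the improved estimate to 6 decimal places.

Error is O(h^2); halving h shrinks it by 2^2 = 4.
2^2·A(h/2) = -1.2943966356; minus A(h) gives -0.9701429260.
R = (-0.9701429260)/3 = -0.3233809753

-0.323381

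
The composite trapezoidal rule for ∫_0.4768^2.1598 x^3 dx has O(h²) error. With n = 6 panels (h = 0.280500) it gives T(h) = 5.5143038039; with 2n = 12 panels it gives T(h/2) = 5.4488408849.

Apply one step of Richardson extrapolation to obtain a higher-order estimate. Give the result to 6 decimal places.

5.427020

Leading term ∝ h^2; use weight 4 = 2^2.
4 × 5.4488408849 − 5.5143038039 = 16.2810597357
R = 16.2810597357/3 = 5.4270199119
Shift from A(h/2): −0.0218209730.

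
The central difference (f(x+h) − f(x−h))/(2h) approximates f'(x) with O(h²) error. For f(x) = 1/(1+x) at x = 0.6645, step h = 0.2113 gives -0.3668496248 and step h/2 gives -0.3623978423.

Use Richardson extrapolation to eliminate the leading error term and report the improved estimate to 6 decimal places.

-0.360914

Method order is 2; weight 2^2 = 4.
2^2×A(h/2) = -1.4495913692; minus A(h) gives -1.0827417444.
(-1.0827417444) ÷ 3 = -0.3609139148
Correction |R − A(h/2)| = 1.484e-03; gap |A(h/2) − A(h)| = 4.452e-03.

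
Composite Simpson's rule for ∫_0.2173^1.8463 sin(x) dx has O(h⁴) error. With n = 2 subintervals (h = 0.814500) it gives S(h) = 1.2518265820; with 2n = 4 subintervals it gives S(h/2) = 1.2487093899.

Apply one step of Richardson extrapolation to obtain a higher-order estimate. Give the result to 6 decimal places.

1.248502

Error is O(h^4); halving h shrinks it by 2^4 = 16.
16×1.2487093899 = 19.9793502384; subtract 1.2518265820 → 18.7275236564
Denominator 16 − 1 = 15.
Extrapolated: 18.7275236564 / 15 = 1.2485015771
Correction |R − A(h/2)| = 2.078e-04; gap |A(h/2) − A(h)| = 3.117e-03.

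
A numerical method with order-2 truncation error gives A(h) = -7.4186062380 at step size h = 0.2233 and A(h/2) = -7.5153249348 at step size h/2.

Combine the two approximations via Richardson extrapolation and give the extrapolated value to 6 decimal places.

With r = 2 the leading error scales as h^2, so the weight is 2^2 = 4.
Top: 4(-7.5153249348) − (-7.4186062380) = -22.6426935012
(4*(-7.5153249348) − (-7.4186062380))/(4 − 1) = -7.5475645004
Gap between inputs: 9.672e-02; correction applied: −0.0322395656.

-7.547565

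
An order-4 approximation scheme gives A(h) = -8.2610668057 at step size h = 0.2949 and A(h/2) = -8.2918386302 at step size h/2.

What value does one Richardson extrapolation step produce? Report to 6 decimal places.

The method has order 4: 2^4 = 16.
Difference of the inputs: -8.2918386302 − (-8.2610668057) = -0.0307718245
Correction (A(h/2) − A(h))/(16 − 1) = (-0.0307718245)/15 = -0.0020514550
R = A(h/2) + (A(h/2) − A(h))/15 = -8.2918386302 − 0.0020514550 = -8.2938900852

-8.293890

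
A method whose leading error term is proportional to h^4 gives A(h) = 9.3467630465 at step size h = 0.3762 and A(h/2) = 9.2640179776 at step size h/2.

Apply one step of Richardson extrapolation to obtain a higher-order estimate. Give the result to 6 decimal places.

With r = 4 the leading error scales as h^4, so the weight is 2^4 = 16.
A(h/2) − A(h) = 9.2640179776 − 9.3467630465 = -0.0827450689
Correction (A(h/2) − A(h))/(16 − 1) = (-0.0827450689)/15 = -0.0055163379
R = 9.2640179776 − 0.0055163379 = 9.2585016397

9.258502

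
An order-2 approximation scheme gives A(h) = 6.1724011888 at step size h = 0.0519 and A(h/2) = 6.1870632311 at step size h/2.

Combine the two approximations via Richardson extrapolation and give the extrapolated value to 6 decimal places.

Order 2 gives 2^r = 4 and 2^r − 1 = 3.
Difference of the inputs: 6.1870632311 − 6.1724011888 = 0.0146620423
Divide by 2^2 − 1 = 3: 0.0146620423/3 = 0.0048873474
R = 6.1870632311 + 0.0048873474 = 6.1919505785

6.191951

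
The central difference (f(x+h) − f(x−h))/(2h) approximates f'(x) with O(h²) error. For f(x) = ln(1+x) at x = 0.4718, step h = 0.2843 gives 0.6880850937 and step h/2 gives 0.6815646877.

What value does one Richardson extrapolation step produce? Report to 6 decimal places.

0.679391

Error is O(h^2); halving h shrinks it by 2^2 = 4.
2^2·A(h/2) = 2.7262587508; minus A(h) gives 2.0381736571.
Denominator 4 − 1 = 3.
So the Richardson estimate is 0.6793912190.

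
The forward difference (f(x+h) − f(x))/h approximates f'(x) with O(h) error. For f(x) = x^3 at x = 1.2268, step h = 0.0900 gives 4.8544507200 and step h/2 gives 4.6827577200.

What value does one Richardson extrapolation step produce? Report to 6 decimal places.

Order 1 gives 2^r = 2 and 2^r − 1 = 1.
Difference of the inputs: 4.6827577200 − 4.8544507200 = -0.1716930000
Correction (A(h/2) − A(h))/(2 − 1) = (-0.1716930000)/1 = -0.1716930000
R = A(h/2) + (A(h/2) − A(h))/1 = 4.6827577200 − 0.1716930000 = 4.5110647200

4.511065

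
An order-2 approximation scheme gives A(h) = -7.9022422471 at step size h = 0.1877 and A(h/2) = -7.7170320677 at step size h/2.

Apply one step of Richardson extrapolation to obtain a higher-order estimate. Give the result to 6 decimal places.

Order 2 gives 2^r = 4 and 2^r − 1 = 3.
Difference of the inputs: -7.7170320677 − (-7.9022422471) = 0.1852101794
Correction (A(h/2) − A(h))/(4 − 1) = 0.1852101794/3 = 0.0617367265
R = A(h/2) + (A(h/2) − A(h))/3 = -7.7170320677 + 0.0617367265 = -7.6552953412

-7.655295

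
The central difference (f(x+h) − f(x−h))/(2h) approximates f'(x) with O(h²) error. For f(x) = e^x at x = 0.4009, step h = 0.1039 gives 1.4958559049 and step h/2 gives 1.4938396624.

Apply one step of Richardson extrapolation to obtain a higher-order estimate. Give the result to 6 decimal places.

1.493168

Leading term ∝ h^2; use weight 4 = 2^2.
4·1.4938396624 = 5.9753586496; 5.9753586496 − 1.4958559049 = 4.4795027447
Divide by 2^2 − 1 = 3.
4.4795027447 ÷ 3 = 1.4931675816
Shift from A(h/2): −0.0006720808.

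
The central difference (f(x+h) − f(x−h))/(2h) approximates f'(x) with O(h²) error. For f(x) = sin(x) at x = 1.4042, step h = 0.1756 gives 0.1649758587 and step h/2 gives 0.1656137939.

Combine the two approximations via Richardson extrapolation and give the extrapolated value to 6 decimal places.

Order 2 gives 2^r = 4 and 2^r − 1 = 3.
4 × 0.1656137939 = 0.6624551756; subtract 0.1649758587 → 0.4974793169
Denominator 4 − 1 = 3.
So the Richardson estimate is 0.1658264390.
Shift from A(h/2): +0.0002126451.

0.165826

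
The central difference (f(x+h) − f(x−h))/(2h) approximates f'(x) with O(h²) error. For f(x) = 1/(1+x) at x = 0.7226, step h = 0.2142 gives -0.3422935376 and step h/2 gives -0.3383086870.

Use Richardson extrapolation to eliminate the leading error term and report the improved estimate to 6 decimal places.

The method has order 2: 2^2 = 4.
Top: 4(-0.3383086870) − (-0.3422935376) = -1.0109412104
(4*(-0.3383086870) − (-0.3422935376))/(4 − 1) = -0.3369804035

-0.336980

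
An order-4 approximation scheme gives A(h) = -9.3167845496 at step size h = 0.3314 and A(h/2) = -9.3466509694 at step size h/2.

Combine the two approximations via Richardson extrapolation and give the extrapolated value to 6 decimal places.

Order 4 gives 2^r = 16 and 2^r − 1 = 15.
Weighted: (-149.5464155104) − (-9.3167845496) = -140.2296309608
R = (-140.2296309608)/15 = -9.3486420641
Correction |R − A(h/2)| = 1.991e-03; gap |A(h/2) − A(h)| = 2.987e-02.

-9.348642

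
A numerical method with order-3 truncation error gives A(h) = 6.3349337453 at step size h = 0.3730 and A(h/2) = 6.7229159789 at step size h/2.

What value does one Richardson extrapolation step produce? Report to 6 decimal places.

6.778342

With r = 3 the leading error scales as h^3, so the weight is 2^3 = 8.
8·6.7229159789 − 6.3349337453 = 47.4483940859
(8·6.7229159789 − 6.3349337453)/(8 − 1) = 6.7783420123
Shift from A(h/2): +0.0554260334.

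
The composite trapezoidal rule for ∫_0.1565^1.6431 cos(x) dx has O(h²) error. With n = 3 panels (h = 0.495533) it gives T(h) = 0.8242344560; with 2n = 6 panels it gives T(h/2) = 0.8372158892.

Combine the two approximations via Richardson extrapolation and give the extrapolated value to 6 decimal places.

r = 2: numerator weight 4, denominator 3.
A(h/2) − A(h) = 0.8372158892 − 0.8242344560 = 0.0129814332
Correction (A(h/2) − A(h))/(4 − 1) = 0.0129814332/3 = 0.0043271444
R = 0.8372158892 + 0.0043271444 = 0.8415430336
Correction |R − A(h/2)| = 4.327e-03; gap |A(h/2) − A(h)| = 1.298e-02.

0.841543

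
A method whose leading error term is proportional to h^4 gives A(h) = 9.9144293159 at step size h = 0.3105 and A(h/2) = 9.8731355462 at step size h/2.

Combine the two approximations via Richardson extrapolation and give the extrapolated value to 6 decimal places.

9.870383

Method order is 4; weight 2^4 = 16.
Difference of the inputs: 9.8731355462 − 9.9144293159 = -0.0412937697
Divide by 2^4 − 1 = 15: (-0.0412937697)/15 = -0.0027529180
R = A(h/2) + (A(h/2) − A(h))/15 = 9.8731355462 − 0.0027529180 = 9.8703826282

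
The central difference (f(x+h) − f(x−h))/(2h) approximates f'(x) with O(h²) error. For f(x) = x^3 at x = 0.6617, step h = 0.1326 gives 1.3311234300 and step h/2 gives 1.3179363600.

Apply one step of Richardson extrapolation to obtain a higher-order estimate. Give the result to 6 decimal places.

Leading term ∝ h^2; use weight 4 = 2^2.
Weighted: 5.2717454400 − 1.3311234300 = 3.9406220100
Divide by 2^2 − 1 = 3.
3.9406220100 ÷ 3 = 1.3135406700

1.313541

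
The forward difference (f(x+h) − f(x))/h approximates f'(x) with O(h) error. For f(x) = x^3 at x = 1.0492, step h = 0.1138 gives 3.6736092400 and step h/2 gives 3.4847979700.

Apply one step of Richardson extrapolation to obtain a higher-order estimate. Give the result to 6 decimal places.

3.295987

With r = 1 the leading error scales as h^1, so the weight is 2^1 = 2.
2·3.4847979700 = 6.9695959400; subtract 3.6736092400 → 3.2959867000
3.2959867000 ÷ 1 = 3.2959867000
Shift from A(h/2): −0.1888112700.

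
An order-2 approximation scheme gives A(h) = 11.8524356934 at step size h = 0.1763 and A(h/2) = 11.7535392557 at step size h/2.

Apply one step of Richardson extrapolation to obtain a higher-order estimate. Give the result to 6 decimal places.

11.720574

Order 2 gives 2^r = 4 and 2^r − 1 = 3.
Top: 4(11.7535392557) − (11.8524356934) = 35.1617213294
Denominator 4 − 1 = 3.
35.1617213294 ÷ 3 = 11.7205737765
Shift from A(h/2): −0.0329654792.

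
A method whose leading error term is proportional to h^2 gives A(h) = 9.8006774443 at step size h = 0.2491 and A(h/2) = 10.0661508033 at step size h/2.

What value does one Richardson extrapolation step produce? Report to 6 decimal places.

With r = 2 the leading error scales as h^2, so the weight is 2^2 = 4.
A(h/2) − A(h) = 10.0661508033 − 9.8006774443 = 0.2654733590
Divide by 2^2 − 1 = 3: 0.2654733590/3 = 0.0884911197
R = A(h/2) + (A(h/2) − A(h))/3 = 10.0661508033 + 0.0884911197 = 10.1546419230

10.154642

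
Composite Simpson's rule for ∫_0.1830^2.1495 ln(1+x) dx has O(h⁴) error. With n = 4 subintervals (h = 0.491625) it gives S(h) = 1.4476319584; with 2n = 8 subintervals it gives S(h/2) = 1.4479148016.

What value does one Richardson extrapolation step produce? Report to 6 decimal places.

Method order is 4; weight 2^4 = 16.
2^4×A(h/2) = 23.1666368256; minus A(h) gives 21.7190048672.
R = 21.7190048672/15 = 1.4479336578

1.447934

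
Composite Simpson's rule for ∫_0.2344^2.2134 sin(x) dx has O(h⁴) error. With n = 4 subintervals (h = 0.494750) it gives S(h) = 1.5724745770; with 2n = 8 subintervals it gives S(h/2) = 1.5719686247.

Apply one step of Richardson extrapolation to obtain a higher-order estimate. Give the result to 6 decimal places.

1.571935

Order 4 gives 2^r = 16 and 2^r − 1 = 15.
2^4 × A(h/2) = 25.1514979952; minus A(h) gives 23.5790234182.
Divide by 2^4 − 1 = 15.
(16 × 1.5719686247 − 1.5724745770)/(16 − 1) = 1.5719348945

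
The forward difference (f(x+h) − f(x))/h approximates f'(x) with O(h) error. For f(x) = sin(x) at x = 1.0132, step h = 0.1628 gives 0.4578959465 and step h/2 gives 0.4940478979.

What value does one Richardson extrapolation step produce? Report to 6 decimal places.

Leading term ∝ h^1; use weight 2 = 2^1.
Difference of the inputs: 0.4940478979 − 0.4578959465 = 0.0361519514
Correction (A(h/2) − A(h))/(2 − 1) = 0.0361519514/1 = 0.0361519514
R = A(h/2) + (A(h/2) − A(h))/1 = 0.4940478979 + 0.0361519514 = 0.5301998493
Shift from A(h/2): +0.0361519514.

0.530200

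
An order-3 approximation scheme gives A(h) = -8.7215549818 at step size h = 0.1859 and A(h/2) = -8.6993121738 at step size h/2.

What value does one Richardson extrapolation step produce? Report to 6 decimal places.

With r = 3 the leading error scales as h^3, so the weight is 2^3 = 8.
Weighted: (-69.5944973904) − (-8.7215549818) = -60.8729424086
(-60.8729424086) ÷ 7 = -8.6961346298

-8.696135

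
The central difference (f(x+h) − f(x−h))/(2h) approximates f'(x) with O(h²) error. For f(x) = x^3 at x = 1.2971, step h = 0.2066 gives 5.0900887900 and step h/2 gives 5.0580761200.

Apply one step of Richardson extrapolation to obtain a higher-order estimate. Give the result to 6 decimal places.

5.047405

Order 2 gives 2^r = 4 and 2^r − 1 = 3.
Weighted: 20.2323044800 − 5.0900887900 = 15.1422156900
Extrapolated: 15.1422156900 / 3 = 5.0474052300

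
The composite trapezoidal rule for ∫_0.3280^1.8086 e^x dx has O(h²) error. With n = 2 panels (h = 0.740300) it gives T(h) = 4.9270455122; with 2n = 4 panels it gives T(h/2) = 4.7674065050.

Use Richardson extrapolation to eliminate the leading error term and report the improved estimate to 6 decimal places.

With r = 2 the leading error scales as h^2, so the weight is 2^2 = 4.
2^2·A(h/2) = 19.0696260200; minus A(h) gives 14.1425805078.
R = 14.1425805078/3 = 4.7141935026
Shift from A(h/2): −0.0532130024.

4.714194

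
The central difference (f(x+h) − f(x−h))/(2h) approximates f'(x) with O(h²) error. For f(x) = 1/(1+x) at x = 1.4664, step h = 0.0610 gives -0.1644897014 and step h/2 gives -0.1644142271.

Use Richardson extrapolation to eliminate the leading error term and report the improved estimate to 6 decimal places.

-0.164389

The method has order 2: 2^2 = 4.
Weighted: (-0.6576569084) − (-0.1644897014) = -0.4931672070
(-0.4931672070) ÷ 3 = -0.1643890690
Gap between inputs: 7.547e-05; correction applied: +0.0000251581.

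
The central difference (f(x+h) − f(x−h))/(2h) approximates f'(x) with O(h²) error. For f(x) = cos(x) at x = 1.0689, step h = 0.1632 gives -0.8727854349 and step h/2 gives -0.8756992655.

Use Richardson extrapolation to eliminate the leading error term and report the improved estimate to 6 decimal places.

-0.876671

r = 2, so 2^r = 4.
4×(-0.8756992655) = -3.5027970620; (-3.5027970620) − (-0.8727854349) = -2.6300116271
Denominator 4 − 1 = 3.
So the Richardson estimate is -0.8766705424.
Correction |R − A(h/2)| = 9.713e-04; gap |A(h/2) − A(h)| = 2.914e-03.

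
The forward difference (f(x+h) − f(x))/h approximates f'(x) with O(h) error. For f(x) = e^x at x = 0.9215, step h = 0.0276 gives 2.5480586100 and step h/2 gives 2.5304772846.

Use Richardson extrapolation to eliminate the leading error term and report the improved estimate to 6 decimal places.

2.512896

Method order is 1; weight 2^1 = 2.
2^1·A(h/2) = 5.0609545692; minus A(h) gives 2.5128959592.
Denominator 2 − 1 = 1.
So the Richardson estimate is 2.5128959592.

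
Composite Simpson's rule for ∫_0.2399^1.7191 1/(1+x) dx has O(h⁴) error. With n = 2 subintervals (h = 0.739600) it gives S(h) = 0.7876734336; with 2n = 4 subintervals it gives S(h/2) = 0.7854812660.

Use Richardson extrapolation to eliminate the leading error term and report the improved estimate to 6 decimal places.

Order 4 gives 2^r = 16 and 2^r − 1 = 15.
16 × 0.7854812660 − 0.7876734336 = 11.7800268224
R = 11.7800268224/15 = 0.7853351215
Correction |R − A(h/2)| = 1.461e-04; gap |A(h/2) − A(h)| = 2.192e-03.

0.785335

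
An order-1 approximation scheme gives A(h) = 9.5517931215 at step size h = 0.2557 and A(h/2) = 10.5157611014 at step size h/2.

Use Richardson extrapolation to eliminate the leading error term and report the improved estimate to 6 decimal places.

Order 1 gives 2^r = 2 and 2^r − 1 = 1.
A(h/2) − A(h) = 10.5157611014 − 9.5517931215 = 0.9639679799
Correction (A(h/2) − A(h))/(2 − 1) = 0.9639679799/1 = 0.9639679799
R = 10.5157611014 + 0.9639679799 = 11.4797290813

11.479729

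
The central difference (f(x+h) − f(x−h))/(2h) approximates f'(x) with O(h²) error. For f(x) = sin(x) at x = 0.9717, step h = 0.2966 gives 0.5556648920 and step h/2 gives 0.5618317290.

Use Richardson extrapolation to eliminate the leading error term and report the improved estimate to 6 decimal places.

Leading term ∝ h^2; use weight 4 = 2^2.
Numerator 4×A(h/2) − A(h) = 4×0.5618317290 − 0.5556648920 = 1.6916620240
R = 1.6916620240/3 = 0.5638873413
Gap between inputs: 6.167e-03; correction applied: +0.0020556123.

0.563887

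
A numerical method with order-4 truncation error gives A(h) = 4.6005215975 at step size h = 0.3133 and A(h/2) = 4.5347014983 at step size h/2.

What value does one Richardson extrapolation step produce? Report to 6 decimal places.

4.530313

Method order is 4; weight 2^4 = 16.
Top: 16(4.5347014983) − (4.6005215975) = 67.9547023753
Divide by 2^4 − 1 = 15.
(16·4.5347014983 − 4.6005215975)/(16 − 1) = 4.5303134917
Correction |R − A(h/2)| = 4.388e-03; gap |A(h/2) − A(h)| = 6.582e-02.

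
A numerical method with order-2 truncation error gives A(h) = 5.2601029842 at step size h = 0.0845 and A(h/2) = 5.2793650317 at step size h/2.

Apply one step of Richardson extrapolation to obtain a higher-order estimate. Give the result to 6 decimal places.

The method has order 2: 2^2 = 4.
Top: 4(5.2793650317) − (5.2601029842) = 15.8573571426
Divide by 2^2 − 1 = 3.
R = 15.8573571426/3 = 5.2857857142
Gap between inputs: 1.926e-02; correction applied: +0.0064206825.

5.285786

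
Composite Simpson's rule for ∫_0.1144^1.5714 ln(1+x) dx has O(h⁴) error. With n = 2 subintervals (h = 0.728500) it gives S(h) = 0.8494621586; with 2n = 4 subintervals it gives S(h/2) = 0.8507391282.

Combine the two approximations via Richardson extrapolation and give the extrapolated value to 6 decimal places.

r = 4: numerator weight 16, denominator 15.
Top: 16(0.8507391282) − (0.8494621586) = 12.7623638926
R = 12.7623638926/15 = 0.8508242595
Gap between inputs: 1.277e-03; correction applied: +0.0000851313.

0.850824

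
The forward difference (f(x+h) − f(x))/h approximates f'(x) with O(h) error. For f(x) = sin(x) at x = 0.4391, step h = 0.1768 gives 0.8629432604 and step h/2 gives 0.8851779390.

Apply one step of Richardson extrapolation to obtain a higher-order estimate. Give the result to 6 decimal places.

Error is O(h^1); halving h shrinks it by 2^1 = 2.
2*0.8851779390 = 1.7703558780; subtract 0.8629432604 → 0.9074126176
(2*0.8851779390 − 0.8629432604)/(2 − 1) = 0.9074126176
Correction |R − A(h/2)| = 2.223e-02; gap |A(h/2) − A(h)| = 2.223e-02.

0.907413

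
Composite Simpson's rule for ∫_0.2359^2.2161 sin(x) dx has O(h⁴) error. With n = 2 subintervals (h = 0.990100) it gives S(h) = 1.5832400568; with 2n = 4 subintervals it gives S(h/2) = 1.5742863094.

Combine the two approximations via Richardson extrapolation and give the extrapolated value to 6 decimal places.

1.573689

Leading term ∝ h^4; use weight 16 = 2^4.
Numerator 16·A(h/2) − A(h) = 16·1.5742863094 − 1.5832400568 = 23.6053408936
23.6053408936 ÷ 15 = 1.5736893929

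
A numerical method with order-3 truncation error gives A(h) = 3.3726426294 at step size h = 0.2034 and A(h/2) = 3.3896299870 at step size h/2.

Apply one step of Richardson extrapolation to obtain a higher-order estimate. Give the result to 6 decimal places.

r = 3: numerator weight 8, denominator 7.
A(h/2) − A(h) = 3.3896299870 − 3.3726426294 = 0.0169873576
Divide by 2^3 − 1 = 7: 0.0169873576/7 = 0.0024267654
R = A(h/2) + (A(h/2) − A(h))/7 = 3.3896299870 + 0.0024267654 = 3.3920567524

3.392057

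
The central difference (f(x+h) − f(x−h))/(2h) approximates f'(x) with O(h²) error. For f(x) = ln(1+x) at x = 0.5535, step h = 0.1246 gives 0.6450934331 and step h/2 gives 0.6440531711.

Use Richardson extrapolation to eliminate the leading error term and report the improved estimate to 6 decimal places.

0.643706

r = 2: numerator weight 4, denominator 3.
4·0.6440531711 = 2.5762126844; 2.5762126844 − 0.6450934331 = 1.9311192513
Denominator 4 − 1 = 3.
Result: 0.6437064171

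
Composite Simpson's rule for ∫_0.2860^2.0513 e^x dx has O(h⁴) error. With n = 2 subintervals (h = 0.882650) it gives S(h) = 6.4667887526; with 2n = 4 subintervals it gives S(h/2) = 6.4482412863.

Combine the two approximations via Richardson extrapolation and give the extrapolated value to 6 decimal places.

6.447005

With r = 4 the leading error scales as h^4, so the weight is 2^4 = 16.
A(h/2) − A(h) = 6.4482412863 − 6.4667887526 = -0.0185474663
Correction (A(h/2) − A(h))/(16 − 1) = (-0.0185474663)/15 = -0.0012364978
R = 6.4482412863 − 0.0012364978 = 6.4470047885
Correction |R − A(h/2)| = 1.236e-03; gap |A(h/2) − A(h)| = 1.855e-02.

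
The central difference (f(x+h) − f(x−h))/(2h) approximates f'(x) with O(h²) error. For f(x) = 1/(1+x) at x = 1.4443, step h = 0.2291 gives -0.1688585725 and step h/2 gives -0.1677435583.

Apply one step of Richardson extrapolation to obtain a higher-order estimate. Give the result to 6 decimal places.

With r = 2 the leading error scales as h^2, so the weight is 2^2 = 4.
A(h/2) − A(h) = -0.1677435583 − (-0.1688585725) = 0.0011150142
Correction (A(h/2) − A(h))/(4 − 1) = 0.0011150142/3 = 0.0003716714
R = -0.1677435583 + 0.0003716714 = -0.1673718869
Shift from A(h/2): +0.0003716714.

-0.167372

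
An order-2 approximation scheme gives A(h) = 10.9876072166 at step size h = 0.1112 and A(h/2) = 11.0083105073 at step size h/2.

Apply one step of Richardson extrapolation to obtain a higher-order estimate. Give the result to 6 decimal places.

11.015212

r = 2, so 2^r = 4.
4·11.0083105073 − 10.9876072166 = 33.0456348126
33.0456348126 ÷ 3 = 11.0152116042
Correction |R − A(h/2)| = 6.901e-03; gap |A(h/2) − A(h)| = 2.070e-02.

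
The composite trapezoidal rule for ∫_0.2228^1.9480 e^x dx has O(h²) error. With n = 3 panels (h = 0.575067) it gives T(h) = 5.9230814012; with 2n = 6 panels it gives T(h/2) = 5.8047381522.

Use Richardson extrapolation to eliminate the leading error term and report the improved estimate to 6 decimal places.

5.765290

Order 2 gives 2^r = 4 and 2^r − 1 = 3.
4 × 5.8047381522 = 23.2189526088; subtract 5.9230814012 → 17.2958712076
R = 17.2958712076/3 = 5.7652904025
Shift from A(h/2): −0.0394477497.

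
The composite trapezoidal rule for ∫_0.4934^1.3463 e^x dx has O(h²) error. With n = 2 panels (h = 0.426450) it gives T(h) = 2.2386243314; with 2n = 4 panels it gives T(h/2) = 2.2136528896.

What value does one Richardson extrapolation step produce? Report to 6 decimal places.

2.205329

The method has order 2: 2^2 = 4.
4×2.2136528896 = 8.8546115584; 8.8546115584 − 2.2386243314 = 6.6159872270
Divide by 2^2 − 1 = 3.
Result: 2.2053290757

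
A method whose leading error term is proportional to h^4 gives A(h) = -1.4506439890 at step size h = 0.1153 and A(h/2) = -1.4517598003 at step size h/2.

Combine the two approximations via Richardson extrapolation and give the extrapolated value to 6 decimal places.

-1.451834

r = 4, so 2^r = 16.
2^4×A(h/2) = -23.2281568048; minus A(h) gives -21.7775128158.
Denominator 16 − 1 = 15.
Extrapolated: (-21.7775128158) / 15 = -1.4518341877
Shift from A(h/2): −0.0000743874.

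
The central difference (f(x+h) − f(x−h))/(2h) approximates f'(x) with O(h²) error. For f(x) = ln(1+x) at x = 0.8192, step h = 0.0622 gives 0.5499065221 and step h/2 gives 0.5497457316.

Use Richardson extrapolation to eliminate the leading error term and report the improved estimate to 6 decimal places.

0.549692

r = 2, so 2^r = 4.
Top: 4(0.5497457316) − (0.5499065221) = 1.6490764043
Denominator 4 − 1 = 3.
R = 1.6490764043/3 = 0.5496921348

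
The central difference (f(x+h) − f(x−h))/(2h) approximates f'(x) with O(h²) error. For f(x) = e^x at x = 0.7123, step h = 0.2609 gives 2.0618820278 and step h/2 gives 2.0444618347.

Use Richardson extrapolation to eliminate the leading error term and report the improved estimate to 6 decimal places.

2.038655

The method has order 2: 2^2 = 4.
Top: 4(2.0444618347) − (2.0618820278) = 6.1159653110
6.1159653110 ÷ 3 = 2.0386551037
Correction |R − A(h/2)| = 5.807e-03; gap |A(h/2) − A(h)| = 1.742e-02.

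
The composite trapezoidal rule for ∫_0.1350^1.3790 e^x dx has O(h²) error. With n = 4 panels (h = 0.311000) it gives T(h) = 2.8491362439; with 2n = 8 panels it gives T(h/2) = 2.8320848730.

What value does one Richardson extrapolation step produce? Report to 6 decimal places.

Leading term ∝ h^2; use weight 4 = 2^2.
Difference of the inputs: 2.8320848730 − 2.8491362439 = -0.0170513709
Divide by 2^2 − 1 = 3: (-0.0170513709)/3 = -0.0056837903
R = A(h/2) + (A(h/2) − A(h))/3 = 2.8320848730 − 0.0056837903 = 2.8264010827
Shift from A(h/2): −0.0056837903.

2.826401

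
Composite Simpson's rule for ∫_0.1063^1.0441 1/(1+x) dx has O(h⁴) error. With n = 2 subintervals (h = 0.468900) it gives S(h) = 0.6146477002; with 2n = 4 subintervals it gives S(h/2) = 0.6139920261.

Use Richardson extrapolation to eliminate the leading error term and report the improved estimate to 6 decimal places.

0.613948

With r = 4 the leading error scales as h^4, so the weight is 2^4 = 16.
16·0.6139920261 − 0.6146477002 = 9.2092247174
Denominator 16 − 1 = 15.
Result: 0.6139483145
Gap between inputs: 6.557e-04; correction applied: −0.0000437116.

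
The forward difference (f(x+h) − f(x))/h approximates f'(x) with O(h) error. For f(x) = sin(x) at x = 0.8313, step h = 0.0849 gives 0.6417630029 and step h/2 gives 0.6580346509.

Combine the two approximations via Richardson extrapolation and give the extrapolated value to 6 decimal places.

0.674306

r = 1: numerator weight 2, denominator 1.
Numerator 2*A(h/2) − A(h) = 2*0.6580346509 − 0.6417630029 = 0.6743062989
0.6743062989 ÷ 1 = 0.6743062989
Shift from A(h/2): +0.0162716480.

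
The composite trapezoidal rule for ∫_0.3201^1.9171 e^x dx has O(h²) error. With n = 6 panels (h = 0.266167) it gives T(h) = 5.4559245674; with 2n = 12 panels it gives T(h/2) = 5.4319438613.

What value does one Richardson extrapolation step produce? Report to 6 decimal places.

5.423950

The method has order 2: 2^2 = 4.
Numerator 4·A(h/2) − A(h) = 4·5.4319438613 − 5.4559245674 = 16.2718508778
Denominator 4 − 1 = 3.
Result: 5.4239502926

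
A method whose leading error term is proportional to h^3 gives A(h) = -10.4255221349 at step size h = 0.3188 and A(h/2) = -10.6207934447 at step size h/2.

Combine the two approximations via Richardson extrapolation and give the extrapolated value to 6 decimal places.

-10.648689

The method has order 3: 2^3 = 8.
8×(-10.6207934447) − (-10.4255221349) = -74.5408254227
R = (-74.5408254227)/7 = -10.6486893461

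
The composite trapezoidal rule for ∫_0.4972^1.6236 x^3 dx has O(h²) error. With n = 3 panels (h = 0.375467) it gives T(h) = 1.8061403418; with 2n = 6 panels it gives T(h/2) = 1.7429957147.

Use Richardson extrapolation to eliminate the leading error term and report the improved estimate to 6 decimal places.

1.721948

The method has order 2: 2^2 = 4.
Weighted: 6.9719828588 − 1.8061403418 = 5.1658425170
Divide by 2^2 − 1 = 3.
5.1658425170 ÷ 3 = 1.7219475057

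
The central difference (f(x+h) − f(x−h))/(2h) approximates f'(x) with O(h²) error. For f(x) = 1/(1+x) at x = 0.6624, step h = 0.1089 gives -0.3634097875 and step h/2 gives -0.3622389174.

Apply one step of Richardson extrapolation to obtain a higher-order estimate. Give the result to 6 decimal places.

With r = 2 the leading error scales as h^2, so the weight is 2^2 = 4.
Top: 4(-0.3622389174) − (-0.3634097875) = -1.0855458821
Denominator 4 − 1 = 3.
Extrapolated: (-1.0855458821) / 3 = -0.3618486274

-0.361849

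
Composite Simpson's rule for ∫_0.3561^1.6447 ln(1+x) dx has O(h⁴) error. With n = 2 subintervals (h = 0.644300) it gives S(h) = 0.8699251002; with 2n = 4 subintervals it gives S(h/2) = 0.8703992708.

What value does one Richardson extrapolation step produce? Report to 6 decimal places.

0.870431

With r = 4 the leading error scales as h^4, so the weight is 2^4 = 16.
Top: 16(0.8703992708) − (0.8699251002) = 13.0564632326
Denominator 16 − 1 = 15.
(16·0.8703992708 − 0.8699251002)/(16 − 1) = 0.8704308822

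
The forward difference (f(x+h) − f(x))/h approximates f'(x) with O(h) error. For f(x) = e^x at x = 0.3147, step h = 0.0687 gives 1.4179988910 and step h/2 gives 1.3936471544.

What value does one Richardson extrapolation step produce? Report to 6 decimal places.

1.369295

r = 1, so 2^r = 2.
2^1×A(h/2) = 2.7872943088; minus A(h) gives 1.3692954178.
Extrapolated: 1.3692954178 / 1 = 1.3692954178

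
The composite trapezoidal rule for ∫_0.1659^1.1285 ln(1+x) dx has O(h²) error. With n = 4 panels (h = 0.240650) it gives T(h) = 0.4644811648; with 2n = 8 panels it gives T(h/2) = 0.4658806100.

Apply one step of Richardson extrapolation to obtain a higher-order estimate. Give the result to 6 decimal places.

With r = 2 the leading error scales as h^2, so the weight is 2^2 = 4.
4*0.4658806100 = 1.8635224400; subtract 0.4644811648 → 1.3990412752
Divide by 2^2 − 1 = 3.
Extrapolated: 1.3990412752 / 3 = 0.4663470917

0.466347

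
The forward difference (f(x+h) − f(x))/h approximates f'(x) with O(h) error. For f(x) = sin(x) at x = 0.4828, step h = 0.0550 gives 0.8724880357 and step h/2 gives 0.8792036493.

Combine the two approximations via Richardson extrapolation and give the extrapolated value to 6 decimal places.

With r = 1 the leading error scales as h^1, so the weight is 2^1 = 2.
2·0.8792036493 − 0.8724880357 = 0.8859192629
(2·0.8792036493 − 0.8724880357)/(2 − 1) = 0.8859192629
Gap between inputs: 6.716e-03; correction applied: +0.0067156136.

0.885919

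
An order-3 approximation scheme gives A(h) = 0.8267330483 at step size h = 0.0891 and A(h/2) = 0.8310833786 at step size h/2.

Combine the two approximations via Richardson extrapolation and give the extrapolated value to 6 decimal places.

Order 3 gives 2^r = 8 and 2^r − 1 = 7.
Weighted: 6.6486670288 − 0.8267330483 = 5.8219339805
Denominator 8 − 1 = 7.
So the Richardson estimate is 0.8317048544.

0.831705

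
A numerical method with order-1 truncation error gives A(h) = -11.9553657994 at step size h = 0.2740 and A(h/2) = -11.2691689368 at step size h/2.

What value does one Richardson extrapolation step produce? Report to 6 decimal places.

Error is O(h^1); halving h shrinks it by 2^1 = 2.
2×(-11.2691689368) − (-11.9553657994) = -10.5829720742
R = (-10.5829720742)/1 = -10.5829720742
Gap between inputs: 6.862e-01; correction applied: +0.6861968626.

-10.582972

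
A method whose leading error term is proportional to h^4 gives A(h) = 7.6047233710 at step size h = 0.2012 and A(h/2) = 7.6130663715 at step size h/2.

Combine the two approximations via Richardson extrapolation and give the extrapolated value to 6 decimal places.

r = 4: numerator weight 16, denominator 15.
16*7.6130663715 − 7.6047233710 = 114.2043385730
(16*7.6130663715 − 7.6047233710)/(16 − 1) = 7.6136225715
Correction |R − A(h/2)| = 5.562e-04; gap |A(h/2) − A(h)| = 8.343e-03.

7.613623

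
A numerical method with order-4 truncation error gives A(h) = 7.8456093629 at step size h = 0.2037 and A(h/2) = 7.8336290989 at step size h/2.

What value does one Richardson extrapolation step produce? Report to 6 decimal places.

7.832830

Method order is 4; weight 2^4 = 16.
16×7.8336290989 = 125.3380655824; subtract 7.8456093629 → 117.4924562195
117.4924562195 ÷ 15 = 7.8328304146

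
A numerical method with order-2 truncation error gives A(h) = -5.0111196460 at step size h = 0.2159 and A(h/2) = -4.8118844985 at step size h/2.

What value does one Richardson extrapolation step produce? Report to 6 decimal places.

-4.745473

With r = 2 the leading error scales as h^2, so the weight is 2^2 = 4.
Top: 4(-4.8118844985) − (-5.0111196460) = -14.2364183480
Extrapolated: (-14.2364183480) / 3 = -4.7454727827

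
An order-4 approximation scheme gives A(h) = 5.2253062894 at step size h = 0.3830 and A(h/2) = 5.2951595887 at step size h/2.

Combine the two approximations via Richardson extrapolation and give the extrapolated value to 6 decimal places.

5.299816

With r = 4 the leading error scales as h^4, so the weight is 2^4 = 16.
2^4×A(h/2) = 84.7225534192; minus A(h) gives 79.4972471298.
Divide by 2^4 − 1 = 15.
79.4972471298 ÷ 15 = 5.2998164753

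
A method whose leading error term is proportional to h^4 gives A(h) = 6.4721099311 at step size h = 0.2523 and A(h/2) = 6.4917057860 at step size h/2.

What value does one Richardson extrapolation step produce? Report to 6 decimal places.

Leading term ∝ h^4; use weight 16 = 2^4.
Numerator 16·A(h/2) − A(h) = 16·6.4917057860 − 6.4721099311 = 97.3951826449
Extrapolated: 97.3951826449 / 15 = 6.4930121763
Shift from A(h/2): +0.0013063903.

6.493012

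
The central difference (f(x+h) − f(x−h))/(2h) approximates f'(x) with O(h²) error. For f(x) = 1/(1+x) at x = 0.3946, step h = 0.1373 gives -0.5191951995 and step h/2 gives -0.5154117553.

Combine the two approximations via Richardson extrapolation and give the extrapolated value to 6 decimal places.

-0.514151

r = 2: numerator weight 4, denominator 3.
4·(-0.5154117553) = -2.0616470212; (-2.0616470212) − (-0.5191951995) = -1.5424518217
Extrapolated: (-1.5424518217) / 3 = -0.5141506072
Correction |R − A(h/2)| = 1.261e-03; gap |A(h/2) − A(h)| = 3.783e-03.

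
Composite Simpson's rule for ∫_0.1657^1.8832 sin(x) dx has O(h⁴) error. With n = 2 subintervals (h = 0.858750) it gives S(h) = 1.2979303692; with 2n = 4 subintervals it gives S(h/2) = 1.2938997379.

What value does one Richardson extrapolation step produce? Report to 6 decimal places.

1.293631

r = 4: numerator weight 16, denominator 15.
16 × 1.2938997379 − 1.2979303692 = 19.4044654372
R = 19.4044654372/15 = 1.2936310291
Gap between inputs: 4.031e-03; correction applied: −0.0002687088.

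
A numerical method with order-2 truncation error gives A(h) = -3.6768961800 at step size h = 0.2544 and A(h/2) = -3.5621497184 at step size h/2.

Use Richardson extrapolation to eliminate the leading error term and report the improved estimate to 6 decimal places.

-3.523901

Order 2 gives 2^r = 4 and 2^r − 1 = 3.
4×(-3.5621497184) = -14.2485988736; (-14.2485988736) − (-3.6768961800) = -10.5717026936
Divide by 2^2 − 1 = 3.
R = (-10.5717026936)/3 = -3.5239008979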